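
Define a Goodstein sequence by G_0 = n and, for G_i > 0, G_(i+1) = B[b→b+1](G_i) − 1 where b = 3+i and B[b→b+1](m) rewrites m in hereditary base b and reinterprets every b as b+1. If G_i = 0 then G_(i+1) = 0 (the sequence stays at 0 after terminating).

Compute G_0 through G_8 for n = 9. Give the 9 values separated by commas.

step 0: 9 = 3^2; sub 4 for 3: 4^2; = 16; G_1 = 16−1 = 15
step 1: 15 = 3·4 + 3; sub 5 for 4: 3·5 + 3; = 18; G_2 = 18−1 = 17
step 2: 17 = 3·5 + 2; sub 6 for 5: 3·6 + 2; = 20; G_3 = 20−1 = 19
step 3: 19 = 3·6 + 1; sub 7 for 6: 3·7 + 1; = 22; G_4 = 22−1 = 21
step 4: 21 = 3·7; sub 8 for 7: 3·8; = 24; G_5 = 24−1 = 23
step 5: 23 = 2·8 + 7; sub 9 for 8: 2·9 + 7; = 25; G_6 = 25−1 = 24
step 6: 24 = 2·9 + 6; sub 10 for 9: 2·10 + 6; = 26; G_7 = 26−1 = 25
step 7: 25 = 2·10 + 5; sub 11 for 10: 2·11 + 5; = 27; G_8 = 27−1 = 26

9, 15, 17, 19, 21, 23, 24, 25, 26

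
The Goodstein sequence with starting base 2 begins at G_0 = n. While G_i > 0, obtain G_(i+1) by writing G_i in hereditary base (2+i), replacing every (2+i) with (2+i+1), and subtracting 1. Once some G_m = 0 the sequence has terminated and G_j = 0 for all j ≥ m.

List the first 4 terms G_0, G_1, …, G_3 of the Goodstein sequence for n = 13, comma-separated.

13, 108, 1279, 16092

(0) 13|_2 = 2^(2 + 1) + 2^2 + 1 ↦ 3^(3 + 1) + 3^3 + 1|_3 = 109 ⇒ 108
(1) 108|_3 = 3^(3 + 1) + 3^3 ↦ 4^(4 + 1) + 4^4|_4 = 1280 ⇒ 1279
(2) 1279|_4 = 4^(4 + 1) + 3·4^3 + 3·4^2 + 3·4 + 3 ↦ 5^(5 + 1) + 3·5^3 + 3·5^2 + 3·5 + 3|_5 = 16093 ⇒ 16092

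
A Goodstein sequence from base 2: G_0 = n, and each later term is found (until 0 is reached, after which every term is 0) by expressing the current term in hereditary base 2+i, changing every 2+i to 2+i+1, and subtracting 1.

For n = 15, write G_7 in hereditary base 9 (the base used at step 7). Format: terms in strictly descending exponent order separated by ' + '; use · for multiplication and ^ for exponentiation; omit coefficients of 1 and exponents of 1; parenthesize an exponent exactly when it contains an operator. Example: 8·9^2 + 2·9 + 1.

9^(9 + 1) + 7·9^7 + 7·9^6 + 7·9^5 + 7·9^4 + 7·9^3 + 7·9^2 + 7·9 + 6

G_0 = 15. HB_2(15) = 2^(2 + 1) + 2^2 + 2 + 1. Bump = 112. G_1 = 111.
G_1 = 111. HB_3(111) = 3^(3 + 1) + 3^3 + 3. Bump = 1284. G_2 = 1283.
G_2 = 1283. HB_4(1283) = 4^(4 + 1) + 4^4 + 3. Bump = 18753. G_3 = 18752.
G_3 = 18752. HB_5(18752) = 5^(5 + 1) + 5^5 + 2. Bump = 326594. G_4 = 326593.
G_4 = 326593. HB_6(326593) = 6^(6 + 1) + 6^6 + 1. Bump = 6588345. G_5 = 6588344.
G_5 = 6588344. HB_7(6588344) = 7^(7 + 1) + 7^7. Bump = 150994944. G_6 = 150994943.
G_6 = 150994943. HB_8(150994943) = 8^(8 + 1) + 7·8^7 + 7·8^6 + 7·8^5 + 7·8^4 + 7·8^3 + 7·8^2 + 7·8 + 7. Bump = 3524450281. G_7 = 3524450280.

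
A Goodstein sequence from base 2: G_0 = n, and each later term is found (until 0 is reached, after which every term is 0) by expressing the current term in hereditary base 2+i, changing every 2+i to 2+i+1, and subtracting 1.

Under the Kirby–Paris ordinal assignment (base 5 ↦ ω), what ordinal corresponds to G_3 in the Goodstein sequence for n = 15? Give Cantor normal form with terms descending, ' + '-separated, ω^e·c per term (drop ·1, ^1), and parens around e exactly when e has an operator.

G_0=15  [base 2] 2^(2 + 1) + 2^2 + 2 + 1  →[2↦3]→  3^(3 + 1) + 3^3 + 3 + 1 = 112  −1 ⇒ G_1=111
G_1=111  [base 3] 3^(3 + 1) + 3^3 + 3  →[3↦4]→  4^(4 + 1) + 4^4 + 4 = 1284  −1 ⇒ G_2=1283
G_2=1283  [base 4] 4^(4 + 1) + 4^4 + 3  →[4↦5]→  5^(5 + 1) + 5^5 + 3 = 18753  −1 ⇒ G_3=18752
G_3=18752  [base 5] 5^(5 + 1) + 5^5 + 2  →[5↦6]→  6^(6 + 1) + 6^6 + 2 = 326594  −1 ⇒ G_4=326593

ω^(ω + 1) + ω^ω + 2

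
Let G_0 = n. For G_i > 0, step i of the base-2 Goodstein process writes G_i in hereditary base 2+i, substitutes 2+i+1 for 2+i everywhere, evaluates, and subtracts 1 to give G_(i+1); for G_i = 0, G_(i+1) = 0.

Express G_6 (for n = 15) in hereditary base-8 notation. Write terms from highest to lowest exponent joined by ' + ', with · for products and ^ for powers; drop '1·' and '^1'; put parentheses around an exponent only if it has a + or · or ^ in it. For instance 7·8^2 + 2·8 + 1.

8^(8 + 1) + 7·8^7 + 7·8^6 + 7·8^5 + 7·8^4 + 7·8^3 + 7·8^2 + 7·8 + 7

G_0 = 15. HB_2(15) = 2^(2 + 1) + 2^2 + 2 + 1. Bump = 112. G_1 = 111.
G_1 = 111. HB_3(111) = 3^(3 + 1) + 3^3 + 3. Bump = 1284. G_2 = 1283.
G_2 = 1283. HB_4(1283) = 4^(4 + 1) + 4^4 + 3. Bump = 18753. G_3 = 18752.
G_3 = 18752. HB_5(18752) = 5^(5 + 1) + 5^5 + 2. Bump = 326594. G_4 = 326593.
G_4 = 326593. HB_6(326593) = 6^(6 + 1) + 6^6 + 1. Bump = 6588345. G_5 = 6588344.
G_5 = 6588344. HB_7(6588344) = 7^(7 + 1) + 7^7. Bump = 150994944. G_6 = 150994943.
G_6 = 150994943. HB_8(150994943) = 8^(8 + 1) + 7·8^7 + 7·8^6 + 7·8^5 + 7·8^4 + 7·8^3 + 7·8^2 + 7·8 + 7. Bump = 3524450281. G_7 = 3524450280.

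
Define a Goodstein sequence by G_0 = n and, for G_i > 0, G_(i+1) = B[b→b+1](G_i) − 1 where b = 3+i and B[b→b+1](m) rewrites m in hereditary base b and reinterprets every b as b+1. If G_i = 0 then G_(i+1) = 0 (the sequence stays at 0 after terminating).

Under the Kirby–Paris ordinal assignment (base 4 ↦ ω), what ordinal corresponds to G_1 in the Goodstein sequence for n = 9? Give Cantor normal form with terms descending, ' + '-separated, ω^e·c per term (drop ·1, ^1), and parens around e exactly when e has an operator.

base 3: 9 = 3^2; at 4: 4^2 = 16; next = 15
base 4: 15 = 3·4 + 3; at 5: 3·5 + 3 = 18; next = 17

ω·3 + 3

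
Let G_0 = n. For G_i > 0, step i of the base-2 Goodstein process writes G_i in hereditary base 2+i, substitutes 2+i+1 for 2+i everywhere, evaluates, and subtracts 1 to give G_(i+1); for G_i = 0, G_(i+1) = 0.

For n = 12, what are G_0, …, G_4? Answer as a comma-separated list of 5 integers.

12, 107, 1065, 15685, 280019

step 0: 12 = 2^(2 + 1) + 2^2; sub 3 for 2: 3^(3 + 1) + 3^3; = 108; G_1 = 108−1 = 107
step 1: 107 = 3^(3 + 1) + 2·3^2 + 2·3 + 2; sub 4 for 3: 4^(4 + 1) + 2·4^2 + 2·4 + 2; = 1066; G_2 = 1066−1 = 1065
step 2: 1065 = 4^(4 + 1) + 2·4^2 + 2·4 + 1; sub 5 for 4: 5^(5 + 1) + 2·5^2 + 2·5 + 1; = 15686; G_3 = 15686−1 = 15685
step 3: 15685 = 5^(5 + 1) + 2·5^2 + 2·5; sub 6 for 5: 6^(6 + 1) + 2·6^2 + 2·6; = 280020; G_4 = 280020−1 = 280019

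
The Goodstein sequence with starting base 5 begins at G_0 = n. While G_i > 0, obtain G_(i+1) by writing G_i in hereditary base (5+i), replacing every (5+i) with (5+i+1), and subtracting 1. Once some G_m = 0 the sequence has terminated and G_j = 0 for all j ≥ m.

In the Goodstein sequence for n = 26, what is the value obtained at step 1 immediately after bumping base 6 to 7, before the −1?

step 0: 26 = 5^2 + 1; sub 6 for 5: 6^2 + 1; = 37; G_1 = 37−1 = 36
step 1: 36 = 6^2; sub 7 for 6: 7^2; = 49; G_2 = 49−1 = 48

49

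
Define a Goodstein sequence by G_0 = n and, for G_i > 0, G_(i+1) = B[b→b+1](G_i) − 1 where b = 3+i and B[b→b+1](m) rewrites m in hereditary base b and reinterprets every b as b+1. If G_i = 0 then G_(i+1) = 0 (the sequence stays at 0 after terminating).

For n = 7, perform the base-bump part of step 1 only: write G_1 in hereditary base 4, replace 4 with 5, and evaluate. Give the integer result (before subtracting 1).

10

step 0: 7 = 2·3 + 1; sub 4 for 3: 2·4 + 1; = 9; G_1 = 9−1 = 8
step 1: 8 = 2·4; sub 5 for 4: 2·5; = 10; G_2 = 10−1 = 9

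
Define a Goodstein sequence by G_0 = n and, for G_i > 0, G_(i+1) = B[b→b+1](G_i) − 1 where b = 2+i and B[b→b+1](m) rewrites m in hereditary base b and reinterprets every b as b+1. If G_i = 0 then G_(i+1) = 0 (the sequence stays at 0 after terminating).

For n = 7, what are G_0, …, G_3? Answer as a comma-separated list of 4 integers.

7, 30, 259, 3127

(0) 7|_2 = 2^2 + 2 + 1 ↦ 3^3 + 3 + 1|_3 = 31 ⇒ 30
(1) 30|_3 = 3^3 + 3 ↦ 4^4 + 4|_4 = 260 ⇒ 259
(2) 259|_4 = 4^4 + 3 ↦ 5^5 + 3|_5 = 3128 ⇒ 3127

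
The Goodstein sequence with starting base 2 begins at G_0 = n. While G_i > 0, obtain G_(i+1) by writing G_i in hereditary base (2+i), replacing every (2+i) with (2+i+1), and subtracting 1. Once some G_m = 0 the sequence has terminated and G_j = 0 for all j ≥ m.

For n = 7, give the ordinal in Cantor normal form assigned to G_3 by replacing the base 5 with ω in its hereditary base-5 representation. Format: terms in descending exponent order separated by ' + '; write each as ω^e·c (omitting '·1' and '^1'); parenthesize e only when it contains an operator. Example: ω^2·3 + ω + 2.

[0] 7 ≡ 2^2 + 2 + 1 (base 2). Lift 3: 31. −1: 30.
[1] 30 ≡ 3^3 + 3 (base 3). Lift 4: 260. −1: 259.
[2] 259 ≡ 4^4 + 3 (base 4). Lift 5: 3128. −1: 3127.
[3] 3127 ≡ 5^5 + 2 (base 5). Lift 6: 46658. −1: 46657.

ω^ω + 2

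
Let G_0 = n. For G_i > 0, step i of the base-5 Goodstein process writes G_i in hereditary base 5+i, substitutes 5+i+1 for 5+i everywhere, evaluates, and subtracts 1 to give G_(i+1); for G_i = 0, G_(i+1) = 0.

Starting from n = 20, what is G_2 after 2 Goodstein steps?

G_0=20  [base 5] 4·5  →[5↦6]→  4·6 = 24  −1 ⇒ G_1=23
G_1=23  [base 6] 3·6 + 5  →[6↦7]→  3·7 + 5 = 26  −1 ⇒ G_2=25
G_2=25  [base 7] 3·7 + 4  →[7↦8]→  3·8 + 4 = 28  −1 ⇒ G_3=27

25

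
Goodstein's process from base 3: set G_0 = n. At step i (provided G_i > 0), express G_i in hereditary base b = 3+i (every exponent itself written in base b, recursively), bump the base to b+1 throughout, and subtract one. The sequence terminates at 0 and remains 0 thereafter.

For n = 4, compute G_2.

G_0=4  [base 3] 3 + 1  →[3↦4]→  4 + 1 = 5  −1 ⇒ G_1=4
G_1=4  [base 4] 4  →[4↦5]→  5 = 5  −1 ⇒ G_2=4

4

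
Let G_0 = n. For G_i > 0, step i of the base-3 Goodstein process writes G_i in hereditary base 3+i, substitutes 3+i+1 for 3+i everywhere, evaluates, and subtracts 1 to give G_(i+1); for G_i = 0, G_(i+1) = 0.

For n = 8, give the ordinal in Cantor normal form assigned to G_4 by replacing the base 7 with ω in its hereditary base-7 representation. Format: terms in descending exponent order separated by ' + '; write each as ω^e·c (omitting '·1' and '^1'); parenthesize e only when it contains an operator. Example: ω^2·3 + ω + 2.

ω + 4

step 0: 8 = 2·3 + 2; sub 4 for 3: 2·4 + 2; = 10; G_1 = 10−1 = 9
step 1: 9 = 2·4 + 1; sub 5 for 4: 2·5 + 1; = 11; G_2 = 11−1 = 10
step 2: 10 = 2·5; sub 6 for 5: 2·6; = 12; G_3 = 12−1 = 11
step 3: 11 = 6 + 5; sub 7 for 6: 7 + 5; = 12; G_4 = 12−1 = 11
step 4: 11 = 7 + 4; sub 8 for 7: 8 + 4; = 12; G_5 = 12−1 = 11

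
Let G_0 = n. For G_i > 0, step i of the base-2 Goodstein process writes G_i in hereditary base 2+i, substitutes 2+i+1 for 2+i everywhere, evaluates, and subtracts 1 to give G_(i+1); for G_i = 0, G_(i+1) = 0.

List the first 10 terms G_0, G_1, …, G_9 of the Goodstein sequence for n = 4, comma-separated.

i=0: 4 = 2^2 (b=2); 2→3: 3^3 = 27; 27−1 = 26
i=1: 26 = 2·3^2 + 2·3 + 2 (b=3); 3→4: 2·4^2 + 2·4 + 2 = 42; 42−1 = 41
i=2: 41 = 2·4^2 + 2·4 + 1 (b=4); 4→5: 2·5^2 + 2·5 + 1 = 61; 61−1 = 60
i=3: 60 = 2·5^2 + 2·5 (b=5); 5→6: 2·6^2 + 2·6 = 84; 84−1 = 83
i=4: 83 = 2·6^2 + 6 + 5 (b=6); 6→7: 2·7^2 + 7 + 5 = 110; 110−1 = 109
i=5: 109 = 2·7^2 + 7 + 4 (b=7); 7→8: 2·8^2 + 8 + 4 = 140; 140−1 = 139
i=6: 139 = 2·8^2 + 8 + 3 (b=8); 8→9: 2·9^2 + 9 + 3 = 174; 174−1 = 173
i=7: 173 = 2·9^2 + 9 + 2 (b=9); 9→10: 2·10^2 + 10 + 2 = 212; 212−1 = 211
i=8: 211 = 2·10^2 + 10 + 1 (b=10); 10→11: 2·11^2 + 11 + 1 = 254; 254−1 = 253

4, 26, 41, 60, 83, 109, 139, 173, 211, 253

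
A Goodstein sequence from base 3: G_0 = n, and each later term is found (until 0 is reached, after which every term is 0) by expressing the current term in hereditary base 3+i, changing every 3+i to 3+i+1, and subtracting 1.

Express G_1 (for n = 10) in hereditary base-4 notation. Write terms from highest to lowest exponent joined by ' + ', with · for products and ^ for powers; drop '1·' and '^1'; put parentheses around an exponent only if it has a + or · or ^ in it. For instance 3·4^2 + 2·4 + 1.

base 3: 10 = 3^2 + 1; at 4: 4^2 + 1 = 17; next = 16
base 4: 16 = 4^2; at 5: 5^2 = 25; next = 24

4^2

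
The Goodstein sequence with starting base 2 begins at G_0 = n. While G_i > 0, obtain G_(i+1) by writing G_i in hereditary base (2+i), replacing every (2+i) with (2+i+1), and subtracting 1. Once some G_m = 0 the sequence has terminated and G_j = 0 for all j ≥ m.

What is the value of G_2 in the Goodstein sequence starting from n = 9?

1023

[0] 9 ≡ 2^(2 + 1) + 1 (base 2). Lift 3: 82. −1: 81.
[1] 81 ≡ 3^(3 + 1) (base 3). Lift 4: 1024. −1: 1023.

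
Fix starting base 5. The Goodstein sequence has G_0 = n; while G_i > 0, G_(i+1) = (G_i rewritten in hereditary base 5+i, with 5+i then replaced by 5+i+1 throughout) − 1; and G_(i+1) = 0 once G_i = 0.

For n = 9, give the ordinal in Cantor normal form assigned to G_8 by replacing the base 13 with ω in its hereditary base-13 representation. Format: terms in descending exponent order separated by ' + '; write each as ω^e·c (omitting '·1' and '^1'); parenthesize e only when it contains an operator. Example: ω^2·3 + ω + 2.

6

G_0=9  [base 5] 5 + 4  →[5↦6]→  6 + 4 = 10  −1 ⇒ G_1=9
G_1=9  [base 6] 6 + 3  →[6↦7]→  7 + 3 = 10  −1 ⇒ G_2=9
G_2=9  [base 7] 7 + 2  →[7↦8]→  8 + 2 = 10  −1 ⇒ G_3=9
G_3=9  [base 8] 8 + 1  →[8↦9]→  9 + 1 = 10  −1 ⇒ G_4=9
G_4=9  [base 9] 9  →[9↦10]→  10 = 10  −1 ⇒ G_5=9
G_5=9  [base 10] 9  →[10↦11]→  9 = 9  −1 ⇒ G_6=8
G_6=8  [base 11] 8  →[11↦12]→  8 = 8  −1 ⇒ G_7=7
G_7=7  [base 12] 7  →[12↦13]→  7 = 7  −1 ⇒ G_8=6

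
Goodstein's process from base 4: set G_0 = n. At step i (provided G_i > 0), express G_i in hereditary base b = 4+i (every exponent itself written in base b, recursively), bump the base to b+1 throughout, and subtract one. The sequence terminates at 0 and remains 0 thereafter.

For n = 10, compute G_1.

11

[0] 10 ≡ 2·4 + 2 (base 4). Lift 5: 12. −1: 11.
[1] 11 ≡ 2·5 + 1 (base 5). Lift 6: 13. −1: 12.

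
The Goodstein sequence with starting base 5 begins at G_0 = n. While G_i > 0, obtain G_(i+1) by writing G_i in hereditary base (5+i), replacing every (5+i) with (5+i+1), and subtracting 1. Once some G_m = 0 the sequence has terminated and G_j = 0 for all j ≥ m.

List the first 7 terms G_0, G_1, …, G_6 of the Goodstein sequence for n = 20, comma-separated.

(0) 20|_5 = 4·5 ↦ 4·6|_6 = 24 ⇒ 23
(1) 23|_6 = 3·6 + 5 ↦ 3·7 + 5|_7 = 26 ⇒ 25
(2) 25|_7 = 3·7 + 4 ↦ 3·8 + 4|_8 = 28 ⇒ 27
(3) 27|_8 = 3·8 + 3 ↦ 3·9 + 3|_9 = 30 ⇒ 29
(4) 29|_9 = 3·9 + 2 ↦ 3·10 + 2|_10 = 32 ⇒ 31
(5) 31|_10 = 3·10 + 1 ↦ 3·11 + 1|_11 = 34 ⇒ 33

20, 23, 25, 27, 29, 31, 33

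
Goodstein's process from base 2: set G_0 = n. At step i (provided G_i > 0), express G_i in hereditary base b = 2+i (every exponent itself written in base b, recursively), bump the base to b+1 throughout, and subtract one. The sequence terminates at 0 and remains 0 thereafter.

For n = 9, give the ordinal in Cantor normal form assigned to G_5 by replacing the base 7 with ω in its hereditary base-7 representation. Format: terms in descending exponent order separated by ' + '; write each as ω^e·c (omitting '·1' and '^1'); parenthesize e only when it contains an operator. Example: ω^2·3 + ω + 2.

ω^ω·3 + ω^3·3 + ω^2·3 + ω·3

step 0: 9 = 2^(2 + 1) + 1; sub 3 for 2: 3^(3 + 1) + 1; = 82; G_1 = 82−1 = 81
step 1: 81 = 3^(3 + 1); sub 4 for 3: 4^(4 + 1); = 1024; G_2 = 1024−1 = 1023
step 2: 1023 = 3·4^4 + 3·4^3 + 3·4^2 + 3·4 + 3; sub 5 for 4: 3·5^5 + 3·5^3 + 3·5^2 + 3·5 + 3; = 9843; G_3 = 9843−1 = 9842
step 3: 9842 = 3·5^5 + 3·5^3 + 3·5^2 + 3·5 + 2; sub 6 for 5: 3·6^6 + 3·6^3 + 3·6^2 + 3·6 + 2; = 140744; G_4 = 140744−1 = 140743
step 4: 140743 = 3·6^6 + 3·6^3 + 3·6^2 + 3·6 + 1; sub 7 for 6: 3·7^7 + 3·7^3 + 3·7^2 + 3·7 + 1; = 2471827; G_5 = 2471827−1 = 2471826
step 5: 2471826 = 3·7^7 + 3·7^3 + 3·7^2 + 3·7; sub 8 for 7: 3·8^8 + 3·8^3 + 3·8^2 + 3·8; = 50333400; G_6 = 50333400−1 = 50333399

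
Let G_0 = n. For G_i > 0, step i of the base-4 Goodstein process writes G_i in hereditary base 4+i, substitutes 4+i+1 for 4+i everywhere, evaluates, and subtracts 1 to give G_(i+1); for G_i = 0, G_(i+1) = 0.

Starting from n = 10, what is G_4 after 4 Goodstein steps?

G_0=10  [base 4] 2·4 + 2  →[4↦5]→  2·5 + 2 = 12  −1 ⇒ G_1=11
G_1=11  [base 5] 2·5 + 1  →[5↦6]→  2·6 + 1 = 13  −1 ⇒ G_2=12
G_2=12  [base 6] 2·6  →[6↦7]→  2·7 = 14  −1 ⇒ G_3=13
G_3=13  [base 7] 7 + 6  →[7↦8]→  8 + 6 = 14  −1 ⇒ G_4=13
G_4=13  [base 8] 8 + 5  →[8↦9]→  9 + 5 = 14  −1 ⇒ G_5=13

13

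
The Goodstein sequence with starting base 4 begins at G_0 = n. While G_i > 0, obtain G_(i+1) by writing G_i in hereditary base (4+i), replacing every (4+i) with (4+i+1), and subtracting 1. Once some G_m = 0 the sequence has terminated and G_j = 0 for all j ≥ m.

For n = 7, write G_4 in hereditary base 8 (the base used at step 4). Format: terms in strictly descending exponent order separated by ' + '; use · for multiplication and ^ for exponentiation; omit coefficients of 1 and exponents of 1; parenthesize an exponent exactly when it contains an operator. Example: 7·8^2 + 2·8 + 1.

G_0 = 7. HB_4(7) = 4 + 3. Bump = 8. G_1 = 7.
G_1 = 7. HB_5(7) = 5 + 2. Bump = 8. G_2 = 7.
G_2 = 7. HB_6(7) = 6 + 1. Bump = 8. G_3 = 7.
G_3 = 7. HB_7(7) = 7. Bump = 8. G_4 = 7.
G_4 = 7. HB_8(7) = 7. Bump = 7. G_5 = 6.

7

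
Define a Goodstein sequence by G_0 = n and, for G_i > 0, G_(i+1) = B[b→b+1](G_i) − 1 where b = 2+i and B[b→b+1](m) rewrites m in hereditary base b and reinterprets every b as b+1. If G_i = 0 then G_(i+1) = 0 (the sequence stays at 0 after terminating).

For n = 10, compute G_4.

279935

(0) 10|_2 = 2^(2 + 1) + 2 ↦ 3^(3 + 1) + 3|_3 = 84 ⇒ 83
(1) 83|_3 = 3^(3 + 1) + 2 ↦ 4^(4 + 1) + 2|_4 = 1026 ⇒ 1025
(2) 1025|_4 = 4^(4 + 1) + 1 ↦ 5^(5 + 1) + 1|_5 = 15626 ⇒ 15625
(3) 15625|_5 = 5^(5 + 1) ↦ 6^(6 + 1)|_6 = 279936 ⇒ 279935
(4) 279935|_6 = 5·6^6 + 5·6^5 + 5·6^4 + 5·6^3 + 5·6^2 + 5·6 + 5 ↦ 5·7^7 + 5·7^5 + 5·7^4 + 5·7^3 + 5·7^2 + 5·7 + 5|_7 = 4215755 ⇒ 4215754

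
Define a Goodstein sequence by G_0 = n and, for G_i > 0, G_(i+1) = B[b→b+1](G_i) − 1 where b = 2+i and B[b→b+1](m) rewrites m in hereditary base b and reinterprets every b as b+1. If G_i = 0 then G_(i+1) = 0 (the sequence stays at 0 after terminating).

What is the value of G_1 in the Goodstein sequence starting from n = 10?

83

G_0 = 10. HB_2(10) = 2^(2 + 1) + 2. Bump = 84. G_1 = 83.
G_1 = 83. HB_3(83) = 3^(3 + 1) + 2. Bump = 1026. G_2 = 1025.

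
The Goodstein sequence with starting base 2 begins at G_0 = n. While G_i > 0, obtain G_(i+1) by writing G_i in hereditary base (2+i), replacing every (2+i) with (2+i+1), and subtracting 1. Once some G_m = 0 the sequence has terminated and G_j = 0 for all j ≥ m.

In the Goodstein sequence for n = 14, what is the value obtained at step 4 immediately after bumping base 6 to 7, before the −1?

5862841

14 —HB2→ 2^(2 + 1) + 2^2 + 2 —bump→ 3^(3 + 1) + 3^3 + 3 = 111 —(−1)→ 110
110 —HB3→ 3^(3 + 1) + 3^3 + 2 —bump→ 4^(4 + 1) + 4^4 + 2 = 1282 —(−1)→ 1281
1281 —HB4→ 4^(4 + 1) + 4^4 + 1 —bump→ 5^(5 + 1) + 5^5 + 1 = 18751 —(−1)→ 18750
18750 —HB5→ 5^(5 + 1) + 5^5 —bump→ 6^(6 + 1) + 6^6 = 326592 —(−1)→ 326591
326591 —HB6→ 6^(6 + 1) + 5·6^5 + 5·6^4 + 5·6^3 + 5·6^2 + 5·6 + 5 —bump→ 7^(7 + 1) + 5·7^5 + 5·7^4 + 5·7^3 + 5·7^2 + 5·7 + 5 = 5862841 —(−1)→ 5862840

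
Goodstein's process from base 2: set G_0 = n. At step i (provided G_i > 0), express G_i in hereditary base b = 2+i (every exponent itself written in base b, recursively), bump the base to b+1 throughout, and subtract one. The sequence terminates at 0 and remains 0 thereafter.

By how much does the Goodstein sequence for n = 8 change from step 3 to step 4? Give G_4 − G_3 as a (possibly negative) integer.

G_0 = 8. HB_2(8) = 2^(2 + 1). Bump = 81. G_1 = 80.
G_1 = 80. HB_3(80) = 2·3^3 + 2·3^2 + 2·3 + 2. Bump = 554. G_2 = 553.
G_2 = 553. HB_4(553) = 2·4^4 + 2·4^2 + 2·4 + 1. Bump = 6311. G_3 = 6310.
G_3 = 6310. HB_5(6310) = 2·5^5 + 2·5^2 + 2·5. Bump = 93396. G_4 = 93395.

87085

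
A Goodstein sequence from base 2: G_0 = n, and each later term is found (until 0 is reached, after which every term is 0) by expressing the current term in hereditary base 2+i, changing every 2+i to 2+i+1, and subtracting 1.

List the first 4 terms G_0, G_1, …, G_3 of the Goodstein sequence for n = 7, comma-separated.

7, 30, 259, 3127

G_0=7  [base 2] 2^2 + 2 + 1  →[2↦3]→  3^3 + 3 + 1 = 31  −1 ⇒ G_1=30
G_1=30  [base 3] 3^3 + 3  →[3↦4]→  4^4 + 4 = 260  −1 ⇒ G_2=259
G_2=259  [base 4] 4^4 + 3  →[4↦5]→  5^5 + 3 = 3128  −1 ⇒ G_3=3127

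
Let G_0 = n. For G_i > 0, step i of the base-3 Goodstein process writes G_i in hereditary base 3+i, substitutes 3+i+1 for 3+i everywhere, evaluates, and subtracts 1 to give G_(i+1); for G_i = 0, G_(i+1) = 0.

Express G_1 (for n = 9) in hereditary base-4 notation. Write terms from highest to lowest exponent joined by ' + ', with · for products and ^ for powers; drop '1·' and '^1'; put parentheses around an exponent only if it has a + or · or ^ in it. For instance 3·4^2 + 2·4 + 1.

3·4 + 3

G_0=9  [base 3] 3^2  →[3↦4]→  4^2 = 16  −1 ⇒ G_1=15
G_1=15  [base 4] 3·4 + 3  →[4↦5]→  3·5 + 3 = 18  −1 ⇒ G_2=17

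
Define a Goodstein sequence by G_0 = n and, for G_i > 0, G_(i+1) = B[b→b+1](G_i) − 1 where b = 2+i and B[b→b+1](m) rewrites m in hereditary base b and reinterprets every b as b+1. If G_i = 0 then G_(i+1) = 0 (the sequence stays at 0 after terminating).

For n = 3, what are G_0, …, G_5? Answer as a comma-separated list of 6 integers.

base 2: 3 = 2 + 1; at 3: 3 + 1 = 4; next = 3
base 3: 3 = 3; at 4: 4 = 4; next = 3
base 4: 3 = 3; at 5: 3 = 3; next = 2
base 5: 2 = 2; at 6: 2 = 2; next = 1
base 6: 1 = 1; at 7: 1 = 1; next = 0

3, 3, 3, 2, 1, 0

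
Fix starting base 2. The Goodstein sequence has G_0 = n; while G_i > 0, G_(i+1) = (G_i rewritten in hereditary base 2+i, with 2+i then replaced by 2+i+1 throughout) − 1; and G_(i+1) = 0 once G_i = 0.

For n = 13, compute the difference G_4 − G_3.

264619

step 0: 13 = 2^(2 + 1) + 2^2 + 1; sub 3 for 2: 3^(3 + 1) + 3^3 + 1; = 109; G_1 = 109−1 = 108
step 1: 108 = 3^(3 + 1) + 3^3; sub 4 for 3: 4^(4 + 1) + 4^4; = 1280; G_2 = 1280−1 = 1279
step 2: 1279 = 4^(4 + 1) + 3·4^3 + 3·4^2 + 3·4 + 3; sub 5 for 4: 5^(5 + 1) + 3·5^3 + 3·5^2 + 3·5 + 3; = 16093; G_3 = 16093−1 = 16092
step 3: 16092 = 5^(5 + 1) + 3·5^3 + 3·5^2 + 3·5 + 2; sub 6 for 5: 6^(6 + 1) + 3·6^3 + 3·6^2 + 3·6 + 2; = 280712; G_4 = 280712−1 = 280711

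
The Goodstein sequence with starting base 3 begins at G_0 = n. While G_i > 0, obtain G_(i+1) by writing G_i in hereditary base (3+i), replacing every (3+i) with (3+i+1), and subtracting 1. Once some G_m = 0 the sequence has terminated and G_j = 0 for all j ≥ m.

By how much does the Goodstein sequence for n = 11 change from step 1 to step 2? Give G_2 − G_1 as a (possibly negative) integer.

step 0: 11 = 3^2 + 2; sub 4 for 3: 4^2 + 2; = 18; G_1 = 18−1 = 17
step 1: 17 = 4^2 + 1; sub 5 for 4: 5^2 + 1; = 26; G_2 = 26−1 = 25

8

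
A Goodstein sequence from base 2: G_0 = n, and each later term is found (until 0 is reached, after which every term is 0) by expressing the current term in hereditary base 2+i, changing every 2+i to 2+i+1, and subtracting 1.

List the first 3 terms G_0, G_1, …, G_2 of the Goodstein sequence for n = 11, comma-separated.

11, 84, 1027

[0] 11 ≡ 2^(2 + 1) + 2 + 1 (base 2). Lift 3: 85. −1: 84.
[1] 84 ≡ 3^(3 + 1) + 3 (base 3). Lift 4: 1028. −1: 1027.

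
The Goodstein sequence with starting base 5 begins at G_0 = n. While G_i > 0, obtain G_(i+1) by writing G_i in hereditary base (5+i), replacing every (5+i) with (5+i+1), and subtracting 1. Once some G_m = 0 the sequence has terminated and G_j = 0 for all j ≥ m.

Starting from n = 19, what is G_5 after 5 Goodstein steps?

G_0=19  [base 5] 3·5 + 4  →[5↦6]→  3·6 + 4 = 22  −1 ⇒ G_1=21
G_1=21  [base 6] 3·6 + 3  →[6↦7]→  3·7 + 3 = 24  −1 ⇒ G_2=23
G_2=23  [base 7] 3·7 + 2  →[7↦8]→  3·8 + 2 = 26  −1 ⇒ G_3=25
G_3=25  [base 8] 3·8 + 1  →[8↦9]→  3·9 + 1 = 28  −1 ⇒ G_4=27
G_4=27  [base 9] 3·9  →[9↦10]→  3·10 = 30  −1 ⇒ G_5=29
G_5=29  [base 10] 2·10 + 9  →[10↦11]→  2·11 + 9 = 31  −1 ⇒ G_6=30

29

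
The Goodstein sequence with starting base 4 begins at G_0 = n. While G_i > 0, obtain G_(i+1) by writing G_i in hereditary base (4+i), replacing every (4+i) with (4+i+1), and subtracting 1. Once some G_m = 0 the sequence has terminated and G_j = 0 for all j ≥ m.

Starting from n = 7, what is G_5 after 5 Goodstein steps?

6

7 —HB4→ 4 + 3 —bump→ 5 + 3 = 8 —(−1)→ 7
7 —HB5→ 5 + 2 —bump→ 6 + 2 = 8 —(−1)→ 7
7 —HB6→ 6 + 1 —bump→ 7 + 1 = 8 —(−1)→ 7
7 —HB7→ 7 —bump→ 8 = 8 —(−1)→ 7
7 —HB8→ 7 —bump→ 7 = 7 —(−1)→ 6
6 —HB9→ 6 —bump→ 6 = 6 —(−1)→ 5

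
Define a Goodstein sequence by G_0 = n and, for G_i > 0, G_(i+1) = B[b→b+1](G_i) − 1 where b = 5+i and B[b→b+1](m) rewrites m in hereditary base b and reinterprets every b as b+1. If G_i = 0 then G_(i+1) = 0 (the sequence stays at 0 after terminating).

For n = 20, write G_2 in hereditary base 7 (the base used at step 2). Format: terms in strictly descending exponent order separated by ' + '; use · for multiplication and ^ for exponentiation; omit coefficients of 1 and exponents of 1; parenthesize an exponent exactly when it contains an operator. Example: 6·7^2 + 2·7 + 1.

step 0: 20 = 4·5; sub 6 for 5: 4·6; = 24; G_1 = 24−1 = 23
step 1: 23 = 3·6 + 5; sub 7 for 6: 3·7 + 5; = 26; G_2 = 26−1 = 25
step 2: 25 = 3·7 + 4; sub 8 for 7: 3·8 + 4; = 28; G_3 = 28−1 = 27

3·7 + 4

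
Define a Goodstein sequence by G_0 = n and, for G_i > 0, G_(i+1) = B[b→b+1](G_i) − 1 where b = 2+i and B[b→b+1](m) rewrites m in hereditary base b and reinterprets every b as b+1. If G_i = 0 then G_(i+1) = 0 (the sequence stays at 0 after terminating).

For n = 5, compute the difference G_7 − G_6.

703

G_0 = 5. HB_2(5) = 2^2 + 1. Bump = 28. G_1 = 27.
G_1 = 27. HB_3(27) = 3^3. Bump = 256. G_2 = 255.
G_2 = 255. HB_4(255) = 3·4^3 + 3·4^2 + 3·4 + 3. Bump = 468. G_3 = 467.
G_3 = 467. HB_5(467) = 3·5^3 + 3·5^2 + 3·5 + 2. Bump = 776. G_4 = 775.
G_4 = 775. HB_6(775) = 3·6^3 + 3·6^2 + 3·6 + 1. Bump = 1198. G_5 = 1197.
G_5 = 1197. HB_7(1197) = 3·7^3 + 3·7^2 + 3·7. Bump = 1752. G_6 = 1751.
G_6 = 1751. HB_8(1751) = 3·8^3 + 3·8^2 + 2·8 + 7. Bump = 2455. G_7 = 2454.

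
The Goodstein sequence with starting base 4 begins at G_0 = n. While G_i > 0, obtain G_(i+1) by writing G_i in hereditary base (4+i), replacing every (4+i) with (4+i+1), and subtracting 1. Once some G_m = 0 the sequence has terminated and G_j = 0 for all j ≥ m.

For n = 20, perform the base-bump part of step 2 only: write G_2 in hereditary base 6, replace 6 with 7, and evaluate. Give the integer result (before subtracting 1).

G_0=20  [base 4] 4^2 + 4  →[4↦5]→  5^2 + 5 = 30  −1 ⇒ G_1=29
G_1=29  [base 5] 5^2 + 4  →[5↦6]→  6^2 + 4 = 40  −1 ⇒ G_2=39
G_2=39  [base 6] 6^2 + 3  →[6↦7]→  7^2 + 3 = 52  −1 ⇒ G_3=51

52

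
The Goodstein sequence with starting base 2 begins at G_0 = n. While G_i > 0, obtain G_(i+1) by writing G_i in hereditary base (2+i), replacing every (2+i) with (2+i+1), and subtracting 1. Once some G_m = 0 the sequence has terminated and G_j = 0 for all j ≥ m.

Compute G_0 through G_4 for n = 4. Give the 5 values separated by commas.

4 —HB2→ 2^2 —bump→ 3^3 = 27 —(−1)→ 26
26 —HB3→ 2·3^2 + 2·3 + 2 —bump→ 2·4^2 + 2·4 + 2 = 42 —(−1)→ 41
41 —HB4→ 2·4^2 + 2·4 + 1 —bump→ 2·5^2 + 2·5 + 1 = 61 —(−1)→ 60
60 —HB5→ 2·5^2 + 2·5 —bump→ 2·6^2 + 2·6 = 84 —(−1)→ 83

4, 26, 41, 60, 83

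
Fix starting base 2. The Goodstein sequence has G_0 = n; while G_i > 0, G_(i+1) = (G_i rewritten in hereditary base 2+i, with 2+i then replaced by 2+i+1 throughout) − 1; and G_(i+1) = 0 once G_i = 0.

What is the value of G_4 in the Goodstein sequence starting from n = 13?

280711

(0) 13|_2 = 2^(2 + 1) + 2^2 + 1 ↦ 3^(3 + 1) + 3^3 + 1|_3 = 109 ⇒ 108
(1) 108|_3 = 3^(3 + 1) + 3^3 ↦ 4^(4 + 1) + 4^4|_4 = 1280 ⇒ 1279
(2) 1279|_4 = 4^(4 + 1) + 3·4^3 + 3·4^2 + 3·4 + 3 ↦ 5^(5 + 1) + 3·5^3 + 3·5^2 + 3·5 + 3|_5 = 16093 ⇒ 16092
(3) 16092|_5 = 5^(5 + 1) + 3·5^3 + 3·5^2 + 3·5 + 2 ↦ 6^(6 + 1) + 3·6^3 + 3·6^2 + 3·6 + 2|_6 = 280712 ⇒ 280711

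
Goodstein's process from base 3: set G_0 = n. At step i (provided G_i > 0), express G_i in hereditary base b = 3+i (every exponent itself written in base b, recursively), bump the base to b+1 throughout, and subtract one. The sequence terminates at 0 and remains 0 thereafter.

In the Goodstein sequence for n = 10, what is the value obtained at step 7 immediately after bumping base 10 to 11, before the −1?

i=0: 10 = 3^2 + 1 (b=3); 3→4: 4^2 + 1 = 17; 17−1 = 16
i=1: 16 = 4^2 (b=4); 4→5: 5^2 = 25; 25−1 = 24
i=2: 24 = 4·5 + 4 (b=5); 5→6: 4·6 + 4 = 28; 28−1 = 27
i=3: 27 = 4·6 + 3 (b=6); 6→7: 4·7 + 3 = 31; 31−1 = 30
i=4: 30 = 4·7 + 2 (b=7); 7→8: 4·8 + 2 = 34; 34−1 = 33
i=5: 33 = 4·8 + 1 (b=8); 8→9: 4·9 + 1 = 37; 37−1 = 36
i=6: 36 = 4·9 (b=9); 9→10: 4·10 = 40; 40−1 = 39

42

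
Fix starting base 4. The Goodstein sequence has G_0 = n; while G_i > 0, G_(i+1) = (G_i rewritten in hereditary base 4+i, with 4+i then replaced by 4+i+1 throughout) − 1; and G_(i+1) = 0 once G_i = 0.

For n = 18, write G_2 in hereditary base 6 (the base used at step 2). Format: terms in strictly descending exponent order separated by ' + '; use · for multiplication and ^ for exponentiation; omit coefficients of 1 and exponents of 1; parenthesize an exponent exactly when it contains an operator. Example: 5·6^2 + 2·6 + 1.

i=0: 18 = 4^2 + 2 (b=4); 4→5: 5^2 + 2 = 27; 27−1 = 26
i=1: 26 = 5^2 + 1 (b=5); 5→6: 6^2 + 1 = 37; 37−1 = 36

6^2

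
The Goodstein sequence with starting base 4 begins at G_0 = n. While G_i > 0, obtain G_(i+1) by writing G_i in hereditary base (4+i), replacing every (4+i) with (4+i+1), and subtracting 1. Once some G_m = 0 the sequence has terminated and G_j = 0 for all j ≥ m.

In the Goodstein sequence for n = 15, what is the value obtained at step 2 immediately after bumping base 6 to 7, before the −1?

22

G_0=15  [base 4] 3·4 + 3  →[4↦5]→  3·5 + 3 = 18  −1 ⇒ G_1=17
G_1=17  [base 5] 3·5 + 2  →[5↦6]→  3·6 + 2 = 20  −1 ⇒ G_2=19
G_2=19  [base 6] 3·6 + 1  →[6↦7]→  3·7 + 1 = 22  −1 ⇒ G_3=21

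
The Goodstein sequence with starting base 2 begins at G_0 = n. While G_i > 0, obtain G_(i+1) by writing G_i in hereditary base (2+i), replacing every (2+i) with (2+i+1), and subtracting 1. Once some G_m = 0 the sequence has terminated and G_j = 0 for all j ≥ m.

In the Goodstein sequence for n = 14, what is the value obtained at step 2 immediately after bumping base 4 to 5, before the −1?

18751

[0] 14 ≡ 2^(2 + 1) + 2^2 + 2 (base 2). Lift 3: 111. −1: 110.
[1] 110 ≡ 3^(3 + 1) + 3^3 + 2 (base 3). Lift 4: 1282. −1: 1281.
[2] 1281 ≡ 4^(4 + 1) + 4^4 + 1 (base 4). Lift 5: 18751. −1: 18750.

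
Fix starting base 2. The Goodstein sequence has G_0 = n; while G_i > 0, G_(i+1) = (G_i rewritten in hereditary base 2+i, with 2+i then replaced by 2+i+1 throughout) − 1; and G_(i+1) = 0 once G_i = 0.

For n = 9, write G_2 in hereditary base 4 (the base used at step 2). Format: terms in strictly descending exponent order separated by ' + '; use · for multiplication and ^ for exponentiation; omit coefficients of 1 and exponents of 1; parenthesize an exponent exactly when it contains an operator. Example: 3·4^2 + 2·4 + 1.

3·4^4 + 3·4^3 + 3·4^2 + 3·4 + 3

base 2: 9 = 2^(2 + 1) + 1; at 3: 3^(3 + 1) + 1 = 82; next = 81
base 3: 81 = 3^(3 + 1); at 4: 4^(4 + 1) = 1024; next = 1023
base 4: 1023 = 3·4^4 + 3·4^3 + 3·4^2 + 3·4 + 3; at 5: 3·5^5 + 3·5^3 + 3·5^2 + 3·5 + 3 = 9843; next = 9842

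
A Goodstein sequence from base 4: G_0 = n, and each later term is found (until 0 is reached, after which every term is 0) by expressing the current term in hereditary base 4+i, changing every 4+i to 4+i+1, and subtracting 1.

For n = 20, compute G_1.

i=0: 20 = 4^2 + 4 (b=4); 4→5: 5^2 + 5 = 30; 30−1 = 29
i=1: 29 = 5^2 + 4 (b=5); 5→6: 6^2 + 4 = 40; 40−1 = 39

29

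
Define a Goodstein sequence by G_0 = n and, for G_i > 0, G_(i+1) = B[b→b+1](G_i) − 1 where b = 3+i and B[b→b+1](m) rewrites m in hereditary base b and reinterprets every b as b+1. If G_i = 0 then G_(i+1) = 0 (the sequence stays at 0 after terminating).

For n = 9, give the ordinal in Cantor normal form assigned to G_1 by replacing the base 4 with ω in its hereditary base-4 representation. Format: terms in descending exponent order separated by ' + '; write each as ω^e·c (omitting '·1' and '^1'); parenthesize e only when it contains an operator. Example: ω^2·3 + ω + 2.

[0] 9 ≡ 3^2 (base 3). Lift 4: 16. −1: 15.
[1] 15 ≡ 3·4 + 3 (base 4). Lift 5: 18. −1: 17.

ω·3 + 3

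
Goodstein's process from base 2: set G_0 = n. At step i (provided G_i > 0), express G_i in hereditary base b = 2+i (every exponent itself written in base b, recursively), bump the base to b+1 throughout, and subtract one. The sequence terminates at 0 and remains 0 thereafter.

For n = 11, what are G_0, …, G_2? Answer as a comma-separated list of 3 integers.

11, 84, 1027

i=0: 11 = 2^(2 + 1) + 2 + 1 (b=2); 2→3: 3^(3 + 1) + 3 + 1 = 85; 85−1 = 84
i=1: 84 = 3^(3 + 1) + 3 (b=3); 3→4: 4^(4 + 1) + 4 = 1028; 1028−1 = 1027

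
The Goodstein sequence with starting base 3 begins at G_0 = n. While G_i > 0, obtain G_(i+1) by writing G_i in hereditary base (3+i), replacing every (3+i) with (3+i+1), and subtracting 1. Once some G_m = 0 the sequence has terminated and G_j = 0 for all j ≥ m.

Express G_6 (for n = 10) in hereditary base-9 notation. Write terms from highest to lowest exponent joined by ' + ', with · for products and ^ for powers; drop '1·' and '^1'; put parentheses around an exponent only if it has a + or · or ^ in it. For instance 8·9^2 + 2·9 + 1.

4·9

step 0: 10 = 3^2 + 1; sub 4 for 3: 4^2 + 1; = 17; G_1 = 17−1 = 16
step 1: 16 = 4^2; sub 5 for 4: 5^2; = 25; G_2 = 25−1 = 24
step 2: 24 = 4·5 + 4; sub 6 for 5: 4·6 + 4; = 28; G_3 = 28−1 = 27
step 3: 27 = 4·6 + 3; sub 7 for 6: 4·7 + 3; = 31; G_4 = 31−1 = 30
step 4: 30 = 4·7 + 2; sub 8 for 7: 4·8 + 2; = 34; G_5 = 34−1 = 33
step 5: 33 = 4·8 + 1; sub 9 for 8: 4·9 + 1; = 37; G_6 = 37−1 = 36
step 6: 36 = 4·9; sub 10 for 9: 4·10; = 40; G_7 = 40−1 = 39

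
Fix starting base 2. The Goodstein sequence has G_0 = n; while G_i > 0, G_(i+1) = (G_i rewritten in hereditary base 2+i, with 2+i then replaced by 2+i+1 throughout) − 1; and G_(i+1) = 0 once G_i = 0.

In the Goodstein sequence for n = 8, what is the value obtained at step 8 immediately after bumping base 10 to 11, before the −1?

570623341476

step 0: 8 = 2^(2 + 1); sub 3 for 2: 3^(3 + 1); = 81; G_1 = 81−1 = 80
step 1: 80 = 2·3^3 + 2·3^2 + 2·3 + 2; sub 4 for 3: 2·4^4 + 2·4^2 + 2·4 + 2; = 554; G_2 = 554−1 = 553
step 2: 553 = 2·4^4 + 2·4^2 + 2·4 + 1; sub 5 for 4: 2·5^5 + 2·5^2 + 2·5 + 1; = 6311; G_3 = 6311−1 = 6310
step 3: 6310 = 2·5^5 + 2·5^2 + 2·5; sub 6 for 5: 2·6^6 + 2·6^2 + 2·6; = 93396; G_4 = 93396−1 = 93395
step 4: 93395 = 2·6^6 + 2·6^2 + 6 + 5; sub 7 for 6: 2·7^7 + 2·7^2 + 7 + 5; = 1647196; G_5 = 1647196−1 = 1647195
step 5: 1647195 = 2·7^7 + 2·7^2 + 7 + 4; sub 8 for 7: 2·8^8 + 2·8^2 + 8 + 4; = 33554572; G_6 = 33554572−1 = 33554571
step 6: 33554571 = 2·8^8 + 2·8^2 + 8 + 3; sub 9 for 8: 2·9^9 + 2·9^2 + 9 + 3; = 774841152; G_7 = 774841152−1 = 774841151
step 7: 774841151 = 2·9^9 + 2·9^2 + 9 + 2; sub 10 for 9: 2·10^10 + 2·10^2 + 10 + 2; = 20000000212; G_8 = 20000000212−1 = 20000000211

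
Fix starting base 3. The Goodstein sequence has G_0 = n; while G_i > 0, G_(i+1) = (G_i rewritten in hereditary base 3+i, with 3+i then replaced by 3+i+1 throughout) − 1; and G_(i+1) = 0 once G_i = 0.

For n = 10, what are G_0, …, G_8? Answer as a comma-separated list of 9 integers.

(0) 10|_3 = 3^2 + 1 ↦ 4^2 + 1|_4 = 17 ⇒ 16
(1) 16|_4 = 4^2 ↦ 5^2|_5 = 25 ⇒ 24
(2) 24|_5 = 4·5 + 4 ↦ 4·6 + 4|_6 = 28 ⇒ 27
(3) 27|_6 = 4·6 + 3 ↦ 4·7 + 3|_7 = 31 ⇒ 30
(4) 30|_7 = 4·7 + 2 ↦ 4·8 + 2|_8 = 34 ⇒ 33
(5) 33|_8 = 4·8 + 1 ↦ 4·9 + 1|_9 = 37 ⇒ 36
(6) 36|_9 = 4·9 ↦ 4·10|_10 = 40 ⇒ 39
(7) 39|_10 = 3·10 + 9 ↦ 3·11 + 9|_11 = 42 ⇒ 41

10, 16, 24, 27, 30, 33, 36, 39, 41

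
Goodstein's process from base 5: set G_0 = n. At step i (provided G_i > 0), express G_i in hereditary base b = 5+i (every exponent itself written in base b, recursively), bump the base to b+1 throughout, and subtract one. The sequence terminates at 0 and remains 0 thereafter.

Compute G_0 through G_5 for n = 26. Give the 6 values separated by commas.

[0] 26 ≡ 5^2 + 1 (base 5). Lift 6: 37. −1: 36.
[1] 36 ≡ 6^2 (base 6). Lift 7: 49. −1: 48.
[2] 48 ≡ 6·7 + 6 (base 7). Lift 8: 54. −1: 53.
[3] 53 ≡ 6·8 + 5 (base 8). Lift 9: 59. −1: 58.
[4] 58 ≡ 6·9 + 4 (base 9). Lift 10: 64. −1: 63.

26, 36, 48, 53, 58, 63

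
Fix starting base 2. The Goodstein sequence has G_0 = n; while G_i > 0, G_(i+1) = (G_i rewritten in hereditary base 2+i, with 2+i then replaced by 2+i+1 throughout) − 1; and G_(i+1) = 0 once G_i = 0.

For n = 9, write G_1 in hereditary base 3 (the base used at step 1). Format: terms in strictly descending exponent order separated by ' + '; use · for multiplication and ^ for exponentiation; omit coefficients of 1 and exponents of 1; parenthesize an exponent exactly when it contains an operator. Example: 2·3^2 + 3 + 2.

3^(3 + 1)

[0] 9 ≡ 2^(2 + 1) + 1 (base 2). Lift 3: 82. −1: 81.
[1] 81 ≡ 3^(3 + 1) (base 3). Lift 4: 1024. −1: 1023.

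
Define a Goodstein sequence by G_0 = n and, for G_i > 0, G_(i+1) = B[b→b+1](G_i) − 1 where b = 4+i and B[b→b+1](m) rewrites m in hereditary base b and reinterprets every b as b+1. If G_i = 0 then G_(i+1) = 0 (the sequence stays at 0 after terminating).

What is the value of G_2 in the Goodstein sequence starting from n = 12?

15

[0] 12 ≡ 3·4 (base 4). Lift 5: 15. −1: 14.
[1] 14 ≡ 2·5 + 4 (base 5). Lift 6: 16. −1: 15.
[2] 15 ≡ 2·6 + 3 (base 6). Lift 7: 17. −1: 16.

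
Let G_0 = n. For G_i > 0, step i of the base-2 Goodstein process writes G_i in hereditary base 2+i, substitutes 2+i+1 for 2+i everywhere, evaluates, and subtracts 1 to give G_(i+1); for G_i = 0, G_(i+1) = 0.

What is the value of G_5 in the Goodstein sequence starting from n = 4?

109

4 —HB2→ 2^2 —bump→ 3^3 = 27 —(−1)→ 26
26 —HB3→ 2·3^2 + 2·3 + 2 —bump→ 2·4^2 + 2·4 + 2 = 42 —(−1)→ 41
41 —HB4→ 2·4^2 + 2·4 + 1 —bump→ 2·5^2 + 2·5 + 1 = 61 —(−1)→ 60
60 —HB5→ 2·5^2 + 2·5 —bump→ 2·6^2 + 2·6 = 84 —(−1)→ 83
83 —HB6→ 2·6^2 + 6 + 5 —bump→ 2·7^2 + 7 + 5 = 110 —(−1)→ 109
109 —HB7→ 2·7^2 + 7 + 4 —bump→ 2·8^2 + 8 + 4 = 140 —(−1)→ 139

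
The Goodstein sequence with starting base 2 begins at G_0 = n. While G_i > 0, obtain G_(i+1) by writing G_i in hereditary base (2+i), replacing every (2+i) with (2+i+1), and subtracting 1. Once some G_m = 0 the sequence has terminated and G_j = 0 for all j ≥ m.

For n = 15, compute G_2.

1283

G_0=15  [base 2] 2^(2 + 1) + 2^2 + 2 + 1  →[2↦3]→  3^(3 + 1) + 3^3 + 3 + 1 = 112  −1 ⇒ G_1=111
G_1=111  [base 3] 3^(3 + 1) + 3^3 + 3  →[3↦4]→  4^(4 + 1) + 4^4 + 4 = 1284  −1 ⇒ G_2=1283
G_2=1283  [base 4] 4^(4 + 1) + 4^4 + 3  →[4↦5]→  5^(5 + 1) + 5^5 + 3 = 18753  −1 ⇒ G_3=18752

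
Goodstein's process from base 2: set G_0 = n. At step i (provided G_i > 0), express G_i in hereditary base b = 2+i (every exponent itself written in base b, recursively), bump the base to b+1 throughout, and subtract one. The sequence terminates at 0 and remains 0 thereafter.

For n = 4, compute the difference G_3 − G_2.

19

i=0: 4 = 2^2 (b=2); 2→3: 3^3 = 27; 27−1 = 26
i=1: 26 = 2·3^2 + 2·3 + 2 (b=3); 3→4: 2·4^2 + 2·4 + 2 = 42; 42−1 = 41
i=2: 41 = 2·4^2 + 2·4 + 1 (b=4); 4→5: 2·5^2 + 2·5 + 1 = 61; 61−1 = 60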